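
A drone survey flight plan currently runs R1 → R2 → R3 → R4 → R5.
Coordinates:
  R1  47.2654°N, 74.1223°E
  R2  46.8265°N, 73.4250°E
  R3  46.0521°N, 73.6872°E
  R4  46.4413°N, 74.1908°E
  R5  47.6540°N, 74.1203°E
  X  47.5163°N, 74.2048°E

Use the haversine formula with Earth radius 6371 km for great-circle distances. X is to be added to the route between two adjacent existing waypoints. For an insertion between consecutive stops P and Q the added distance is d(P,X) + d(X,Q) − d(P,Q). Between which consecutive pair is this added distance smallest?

Added distance for inserting X between each consecutive pair:
R1–R2: 53.4 km
R2–R3: 175.8 km
R3–R4: 229.0 km
R4–R5: 1.2 km
Smallest added distance is 1.2 km, inserting between R4 and R5.

between R4 and R5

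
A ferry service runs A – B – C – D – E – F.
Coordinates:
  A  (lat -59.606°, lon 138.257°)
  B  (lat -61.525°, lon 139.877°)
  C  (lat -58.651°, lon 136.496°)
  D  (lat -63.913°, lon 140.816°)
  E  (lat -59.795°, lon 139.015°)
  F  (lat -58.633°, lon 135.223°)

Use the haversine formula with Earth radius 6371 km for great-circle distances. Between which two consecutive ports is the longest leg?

C–D

Leg distances:
A→B: 231.0 km
B→C: 370.4 km
C→D: 628.6 km
D→E: 467.5 km
E→F: 251.5 km
The longest leg is C–D at 628.6 km.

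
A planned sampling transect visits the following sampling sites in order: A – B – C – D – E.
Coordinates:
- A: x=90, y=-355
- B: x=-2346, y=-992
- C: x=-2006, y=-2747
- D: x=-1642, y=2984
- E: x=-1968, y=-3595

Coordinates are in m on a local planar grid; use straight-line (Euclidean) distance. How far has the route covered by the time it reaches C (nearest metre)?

4306 m

Leg distances:
A→B: 2517.9 m  (cumulative 2517.9 m)
B→C: 1787.6 m  (cumulative 4305.5 m)
Cumulative distance at C ≈ 4306 m.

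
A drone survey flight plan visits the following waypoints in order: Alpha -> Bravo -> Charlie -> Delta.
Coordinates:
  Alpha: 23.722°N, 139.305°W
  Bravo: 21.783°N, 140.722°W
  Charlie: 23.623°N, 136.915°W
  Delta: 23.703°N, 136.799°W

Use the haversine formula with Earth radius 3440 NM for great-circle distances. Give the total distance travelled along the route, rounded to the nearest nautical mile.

386 NM

Leg distances:
Alpha→Bravo: 140.4 NM  (cumulative 140.4 NM)
Bravo→Charlie: 238.0 NM  (cumulative 378.4 NM)
Charlie→Delta: 8.0 NM  (cumulative 386.4 NM)
Total route length ≈ 386 NM.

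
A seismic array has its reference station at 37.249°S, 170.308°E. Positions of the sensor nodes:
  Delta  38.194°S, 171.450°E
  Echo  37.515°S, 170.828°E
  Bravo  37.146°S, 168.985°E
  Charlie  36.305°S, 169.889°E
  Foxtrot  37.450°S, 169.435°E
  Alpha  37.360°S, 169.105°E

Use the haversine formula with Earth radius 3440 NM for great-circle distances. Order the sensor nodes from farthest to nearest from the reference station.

Distance from the reference station at 37.249°S, 170.308°E to each:
Delta 38.194°S, 171.450°E: 78.5 NM
Bravo 37.146°S, 168.985°E: 63.6 NM
Charlie 36.305°S, 169.889°E: 60.2 NM
Alpha 37.360°S, 169.105°E: 57.8 NM
Foxtrot 37.450°S, 169.435°E: 43.4 NM
Echo 37.515°S, 170.828°E: 29.5 NM

Delta, Bravo, Charlie, Alpha, Foxtrot, Echo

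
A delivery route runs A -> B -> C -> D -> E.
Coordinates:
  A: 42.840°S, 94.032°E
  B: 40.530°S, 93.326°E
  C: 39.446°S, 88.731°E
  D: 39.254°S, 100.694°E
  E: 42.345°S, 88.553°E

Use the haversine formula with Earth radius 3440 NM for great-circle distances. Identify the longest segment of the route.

D–E

Leg distances:
A→B: 142.3 NM
B→C: 221.1 NM
C→D: 555.1 NM
D→E: 581.6 NM
The longest leg is D–E at 581.6 NM.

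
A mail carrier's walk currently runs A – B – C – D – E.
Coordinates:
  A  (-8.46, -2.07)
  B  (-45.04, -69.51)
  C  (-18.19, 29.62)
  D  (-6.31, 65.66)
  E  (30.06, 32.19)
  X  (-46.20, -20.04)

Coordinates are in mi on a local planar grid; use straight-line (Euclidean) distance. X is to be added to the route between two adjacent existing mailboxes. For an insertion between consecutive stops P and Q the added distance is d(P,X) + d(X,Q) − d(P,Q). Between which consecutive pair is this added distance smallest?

Added distance for inserting X between each consecutive pair:
A–B: 14.6 mi
B–C: 3.8 mi
C–D: 113.6 mi
D–E: 137.5 mi
Smallest added distance is 3.8 mi, inserting between B and C.

between B and C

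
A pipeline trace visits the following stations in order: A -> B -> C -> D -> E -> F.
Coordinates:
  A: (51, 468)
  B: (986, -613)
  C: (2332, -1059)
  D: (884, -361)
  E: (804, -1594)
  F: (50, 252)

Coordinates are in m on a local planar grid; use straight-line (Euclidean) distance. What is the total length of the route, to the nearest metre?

Leg distances:
A→B: 1429.3 m  (cumulative 1429.3 m)
B→C: 1418.0 m  (cumulative 2847.2 m)
C→D: 1607.5 m  (cumulative 4454.7 m)
D→E: 1235.6 m  (cumulative 5690.3 m)
E→F: 1994.0 m  (cumulative 7684.3 m)
Total route length ≈ 7684 m.

7684 m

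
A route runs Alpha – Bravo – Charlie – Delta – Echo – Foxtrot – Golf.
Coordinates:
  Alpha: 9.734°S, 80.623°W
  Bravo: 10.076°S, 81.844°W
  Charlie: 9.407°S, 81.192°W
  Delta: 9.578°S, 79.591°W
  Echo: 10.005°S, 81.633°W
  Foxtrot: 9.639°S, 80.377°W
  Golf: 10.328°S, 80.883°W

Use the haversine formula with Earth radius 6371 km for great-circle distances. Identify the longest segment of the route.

Delta–Echo

Leg distances:
Alpha→Bravo: 139.0 km
Bravo→Charlie: 103.1 km
Charlie→Delta: 176.6 km
Delta→Echo: 228.7 km
Echo→Foxtrot: 143.5 km
Foxtrot→Golf: 94.6 km
The longest leg is Delta–Echo at 228.7 km.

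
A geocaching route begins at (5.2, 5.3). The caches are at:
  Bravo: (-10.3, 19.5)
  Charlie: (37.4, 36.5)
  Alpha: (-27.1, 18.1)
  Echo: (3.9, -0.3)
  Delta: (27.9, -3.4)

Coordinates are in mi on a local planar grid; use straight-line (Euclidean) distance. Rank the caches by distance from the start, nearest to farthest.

Echo, Bravo, Delta, Alpha, Charlie

Distance from the start at (5.2, 5.3) to each:
Echo (3.9, -0.3): 5.7 mi
Bravo (-10.3, 19.5): 21.0 mi
Delta (27.9, -3.4): 24.3 mi
Alpha (-27.1, 18.1): 34.7 mi
Charlie (37.4, 36.5): 44.8 mi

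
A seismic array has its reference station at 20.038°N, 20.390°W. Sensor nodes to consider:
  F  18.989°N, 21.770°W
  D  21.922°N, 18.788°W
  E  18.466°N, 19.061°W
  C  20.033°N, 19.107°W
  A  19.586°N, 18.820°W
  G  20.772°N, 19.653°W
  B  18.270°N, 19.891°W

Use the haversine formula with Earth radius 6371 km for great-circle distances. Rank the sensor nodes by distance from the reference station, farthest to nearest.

D, E, B, F, A, C, G

Distance from the reference station at 20.038°N, 20.390°W to each:
D 21.922°N, 18.788°W: 267.5 km
E 18.466°N, 19.061°W: 223.6 km
B 18.270°N, 19.891°W: 203.5 km
F 18.989°N, 21.770°W: 185.8 km
A 19.586°N, 18.820°W: 171.8 km
C 20.033°N, 19.107°W: 134.0 km
G 20.772°N, 19.653°W: 112.1 km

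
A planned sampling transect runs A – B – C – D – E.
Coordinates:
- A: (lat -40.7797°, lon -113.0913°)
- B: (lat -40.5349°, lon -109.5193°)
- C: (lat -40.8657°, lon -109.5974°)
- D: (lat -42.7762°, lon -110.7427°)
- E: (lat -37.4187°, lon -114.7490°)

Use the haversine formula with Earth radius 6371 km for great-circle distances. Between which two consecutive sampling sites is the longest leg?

D–E

Leg distances:
A→B: 302.5 km
B→C: 37.4 km
C→D: 232.7 km
D→E: 686.1 km
The longest leg is D–E at 686.1 km.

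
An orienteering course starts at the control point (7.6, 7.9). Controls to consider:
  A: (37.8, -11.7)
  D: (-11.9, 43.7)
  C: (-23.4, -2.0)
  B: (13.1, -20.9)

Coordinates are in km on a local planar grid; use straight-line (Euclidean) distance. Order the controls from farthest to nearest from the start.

Computing each straight-line distance from (7.6, 7.9):
D (-11.9, 43.7): 40.8 km
A (37.8, -11.7): 36.0 km
C (-23.4, -2.0): 32.5 km
B (13.1, -20.9): 29.3 km

D, A, C, B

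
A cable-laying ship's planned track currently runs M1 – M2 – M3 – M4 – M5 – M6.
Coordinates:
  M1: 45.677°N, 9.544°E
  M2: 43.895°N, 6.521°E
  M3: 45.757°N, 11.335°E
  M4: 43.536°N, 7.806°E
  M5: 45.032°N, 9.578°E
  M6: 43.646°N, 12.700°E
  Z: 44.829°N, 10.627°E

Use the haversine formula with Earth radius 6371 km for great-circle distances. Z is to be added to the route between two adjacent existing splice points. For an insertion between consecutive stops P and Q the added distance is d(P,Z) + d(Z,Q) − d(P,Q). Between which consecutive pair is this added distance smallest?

between M5 and M6

Added distance for inserting Z between each consecutive pair:
M1–M2: 159.2 km
M2–M3: 27.3 km
M3–M4: 11.4 km
M4–M5: 134.5 km
M5–M6: 4.5 km
Smallest added distance is 4.5 km, inserting between M5 and M6.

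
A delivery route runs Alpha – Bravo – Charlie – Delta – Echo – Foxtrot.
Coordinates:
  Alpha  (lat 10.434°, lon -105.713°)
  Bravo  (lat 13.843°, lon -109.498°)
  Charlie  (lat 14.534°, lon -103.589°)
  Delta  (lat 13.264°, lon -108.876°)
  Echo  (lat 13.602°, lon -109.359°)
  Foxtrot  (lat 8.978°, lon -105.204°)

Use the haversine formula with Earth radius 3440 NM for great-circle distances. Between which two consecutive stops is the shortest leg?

Delta–Echo

Leg distances:
Alpha→Bravo: 302.0 NM
Bravo→Charlie: 346.4 NM
Charlie→Delta: 317.4 NM
Delta→Echo: 34.7 NM
Echo→Foxtrot: 370.0 NM
The shortest leg is Delta–Echo at 34.7 NM.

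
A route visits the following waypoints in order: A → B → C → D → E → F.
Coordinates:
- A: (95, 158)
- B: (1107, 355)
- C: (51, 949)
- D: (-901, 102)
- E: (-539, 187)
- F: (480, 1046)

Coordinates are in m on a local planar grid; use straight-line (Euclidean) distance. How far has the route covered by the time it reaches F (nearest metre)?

Leg distances:
A→B: 1031.0 m  (cumulative 1031.0 m)
B→C: 1211.6 m  (cumulative 2242.6 m)
C→D: 1274.2 m  (cumulative 3516.8 m)
D→E: 371.8 m  (cumulative 3888.7 m)
E→F: 1332.8 m  (cumulative 5221.4 m)
Cumulative distance at F ≈ 5221 m.

5221 m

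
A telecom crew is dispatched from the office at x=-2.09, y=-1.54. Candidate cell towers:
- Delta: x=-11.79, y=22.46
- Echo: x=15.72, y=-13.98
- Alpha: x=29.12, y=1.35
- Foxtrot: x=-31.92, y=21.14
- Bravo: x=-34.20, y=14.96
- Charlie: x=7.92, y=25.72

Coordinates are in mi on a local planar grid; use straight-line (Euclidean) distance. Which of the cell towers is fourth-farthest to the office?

Charlie

Distances from the office (x=-2.09, y=-1.54):
Foxtrot: 37.5 mi
Bravo: 36.1 mi
Alpha: 31.3 mi
Charlie: 29.0 mi
Delta: 25.9 mi
Echo: 21.7 mi
The fourth-farthest is Charlie at 29.0 mi.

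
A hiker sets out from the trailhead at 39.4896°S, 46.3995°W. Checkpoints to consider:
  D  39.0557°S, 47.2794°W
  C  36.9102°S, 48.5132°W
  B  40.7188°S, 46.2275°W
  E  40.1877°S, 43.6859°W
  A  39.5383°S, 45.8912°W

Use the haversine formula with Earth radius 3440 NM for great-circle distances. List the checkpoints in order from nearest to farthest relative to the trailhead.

A, D, B, E, C

Computing each great-circle distance from 39.4896°S, 46.3995°W:
A 39.5383°S, 45.8912°W: 23.7 NM
D 39.0557°S, 47.2794°W: 48.5 NM
B 40.7188°S, 46.2275°W: 74.2 NM
E 40.1877°S, 43.6859°W: 131.9 NM
C 36.9102°S, 48.5132°W: 184.2 NM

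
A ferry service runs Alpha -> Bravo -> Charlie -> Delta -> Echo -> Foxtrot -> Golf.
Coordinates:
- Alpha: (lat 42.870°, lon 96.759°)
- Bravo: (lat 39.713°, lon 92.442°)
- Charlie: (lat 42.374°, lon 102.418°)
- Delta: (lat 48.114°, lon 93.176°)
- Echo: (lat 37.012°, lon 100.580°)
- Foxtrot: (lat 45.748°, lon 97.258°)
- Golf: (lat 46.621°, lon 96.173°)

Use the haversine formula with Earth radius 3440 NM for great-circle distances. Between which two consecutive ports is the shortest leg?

Foxtrot–Golf

Leg distances:
Alpha→Bravo: 271.7 NM
Bravo→Charlie: 478.8 NM
Charlie→Delta: 520.3 NM
Delta→Echo: 741.8 NM
Echo→Foxtrot: 545.3 NM
Foxtrot→Golf: 69.1 NM
The shortest leg is Foxtrot–Golf at 69.1 NM.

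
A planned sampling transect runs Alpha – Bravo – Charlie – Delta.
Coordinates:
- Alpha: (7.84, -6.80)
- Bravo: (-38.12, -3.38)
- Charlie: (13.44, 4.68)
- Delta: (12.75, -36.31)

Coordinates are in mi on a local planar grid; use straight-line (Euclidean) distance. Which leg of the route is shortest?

Leg distances:
Alpha→Bravo: 46.1 mi
Bravo→Charlie: 52.2 mi
Charlie→Delta: 41.0 mi
The shortest leg is Charlie–Delta at 41.0 mi.

Charlie–Delta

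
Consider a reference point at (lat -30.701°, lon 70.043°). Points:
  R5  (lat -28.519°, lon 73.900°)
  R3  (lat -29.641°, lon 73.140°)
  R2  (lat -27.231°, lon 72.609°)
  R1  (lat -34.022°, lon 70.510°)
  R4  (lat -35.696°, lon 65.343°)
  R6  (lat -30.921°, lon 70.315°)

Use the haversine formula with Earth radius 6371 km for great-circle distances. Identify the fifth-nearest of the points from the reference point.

Distance to each, sorted:
R6: 35.7 km
R3: 320.2 km
R1: 371.9 km
R5: 444.8 km
R2: 459.5 km
R4: 706.7 km
The fifth-nearest is R2 at 459.5 km.

R2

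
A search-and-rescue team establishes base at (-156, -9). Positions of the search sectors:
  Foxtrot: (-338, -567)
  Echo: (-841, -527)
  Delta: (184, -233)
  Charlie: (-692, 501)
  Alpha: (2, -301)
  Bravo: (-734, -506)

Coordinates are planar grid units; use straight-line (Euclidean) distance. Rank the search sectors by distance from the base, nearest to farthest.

Alpha, Delta, Foxtrot, Charlie, Bravo, Echo

Distance from the base at (-156, -9) to each:
Alpha (2, -301): 332.0
Delta (184, -233): 407.2
Foxtrot (-338, -567): 586.9
Charlie (-692, 501): 739.9
Bravo (-734, -506): 762.3
Echo (-841, -527): 858.8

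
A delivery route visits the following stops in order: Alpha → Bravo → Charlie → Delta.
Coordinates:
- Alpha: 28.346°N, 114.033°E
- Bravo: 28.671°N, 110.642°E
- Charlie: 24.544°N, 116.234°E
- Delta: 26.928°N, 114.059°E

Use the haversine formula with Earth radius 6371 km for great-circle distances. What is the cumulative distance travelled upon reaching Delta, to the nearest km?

Leg distances:
Alpha→Bravo: 333.3 km  (cumulative 333.3 km)
Bravo→Charlie: 720.7 km  (cumulative 1054.0 km)
Charlie→Delta: 343.1 km  (cumulative 1397.1 km)
Cumulative distance at Delta ≈ 1397 km.

1397 km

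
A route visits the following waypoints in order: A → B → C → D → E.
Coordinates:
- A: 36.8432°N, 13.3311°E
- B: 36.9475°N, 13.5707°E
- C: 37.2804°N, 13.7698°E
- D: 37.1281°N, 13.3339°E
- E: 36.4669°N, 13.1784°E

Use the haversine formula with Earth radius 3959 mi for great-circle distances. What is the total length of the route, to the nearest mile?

113 mi

Leg distances:
A→B: 15.1 mi  (cumulative 15.1 mi)
B→C: 25.5 mi  (cumulative 40.6 mi)
C→D: 26.2 mi  (cumulative 66.8 mi)
D→E: 46.5 mi  (cumulative 113.2 mi)
Total route length ≈ 113 mi.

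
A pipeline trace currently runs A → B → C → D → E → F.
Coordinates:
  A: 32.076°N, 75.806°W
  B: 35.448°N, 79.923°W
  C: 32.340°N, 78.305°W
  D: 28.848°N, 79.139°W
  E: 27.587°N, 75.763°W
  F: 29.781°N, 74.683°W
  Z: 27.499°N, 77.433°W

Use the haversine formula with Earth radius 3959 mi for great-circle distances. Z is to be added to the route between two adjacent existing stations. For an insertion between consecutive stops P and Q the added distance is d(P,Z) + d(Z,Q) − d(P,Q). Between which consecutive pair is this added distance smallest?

between D and E

Added distance for inserting Z between each consecutive pair:
A–B: 567.5 mi
B–C: 673.1 mi
C–D: 231.8 mi
D–E: 18.8 mi
E–F: 166.9 mi
Smallest added distance is 18.8 mi, inserting between D and E.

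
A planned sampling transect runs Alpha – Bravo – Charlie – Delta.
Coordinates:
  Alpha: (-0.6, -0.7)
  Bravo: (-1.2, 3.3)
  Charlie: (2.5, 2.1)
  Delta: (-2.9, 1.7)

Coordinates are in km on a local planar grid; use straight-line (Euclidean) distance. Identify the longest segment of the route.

Charlie–Delta

Leg distances:
Alpha→Bravo: 4.0 km
Bravo→Charlie: 3.9 km
Charlie→Delta: 5.4 km
The longest leg is Charlie–Delta at 5.4 km.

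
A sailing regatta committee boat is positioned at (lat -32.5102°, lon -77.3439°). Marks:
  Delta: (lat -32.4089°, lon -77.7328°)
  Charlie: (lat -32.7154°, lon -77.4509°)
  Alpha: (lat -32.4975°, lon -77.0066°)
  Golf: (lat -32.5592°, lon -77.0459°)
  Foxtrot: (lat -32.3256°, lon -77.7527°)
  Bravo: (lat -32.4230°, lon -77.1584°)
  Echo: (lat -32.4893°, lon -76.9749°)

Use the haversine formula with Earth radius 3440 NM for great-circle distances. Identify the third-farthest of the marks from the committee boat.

Distances from the committee boat ((lat -32.5102°, lon -77.3439°)):
Foxtrot: 23.5 NM
Delta: 20.6 NM
Echo: 18.7 NM
Alpha: 17.1 NM
Golf: 15.4 NM
Charlie: 13.5 NM
Bravo: 10.8 NM
The third-farthest is Echo at 18.7 NM.

Echo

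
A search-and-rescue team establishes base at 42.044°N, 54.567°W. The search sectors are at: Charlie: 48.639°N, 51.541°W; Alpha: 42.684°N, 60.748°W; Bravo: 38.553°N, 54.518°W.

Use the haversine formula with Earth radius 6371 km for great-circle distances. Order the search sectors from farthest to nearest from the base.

Distance from the base at 42.044°N, 54.567°W to each:
Charlie 48.639°N, 51.541°W: 770.4 km
Alpha 42.684°N, 60.748°W: 512.7 km
Bravo 38.553°N, 54.518°W: 388.2 km

Charlie, Alpha, Bravo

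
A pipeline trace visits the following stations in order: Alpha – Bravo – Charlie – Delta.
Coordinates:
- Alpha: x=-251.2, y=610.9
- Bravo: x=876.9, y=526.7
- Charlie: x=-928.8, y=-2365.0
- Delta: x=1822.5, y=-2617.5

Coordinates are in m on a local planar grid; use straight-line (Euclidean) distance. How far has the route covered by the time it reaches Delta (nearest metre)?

7303 m

Leg distances:
Alpha→Bravo: 1131.2 m  (cumulative 1131.2 m)
Bravo→Charlie: 3409.2 m  (cumulative 4540.4 m)
Charlie→Delta: 2762.9 m  (cumulative 7303.3 m)
Cumulative distance at Delta ≈ 7303 m.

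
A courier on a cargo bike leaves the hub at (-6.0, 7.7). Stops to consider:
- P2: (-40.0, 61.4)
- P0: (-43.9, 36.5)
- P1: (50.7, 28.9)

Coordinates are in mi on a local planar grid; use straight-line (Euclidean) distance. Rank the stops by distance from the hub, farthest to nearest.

Distance from the hub at (-6.0, 7.7) to each:
P2 (-40.0, 61.4): 63.6 mi
P1 (50.7, 28.9): 60.5 mi
P0 (-43.9, 36.5): 47.6 mi

P2, P1, P0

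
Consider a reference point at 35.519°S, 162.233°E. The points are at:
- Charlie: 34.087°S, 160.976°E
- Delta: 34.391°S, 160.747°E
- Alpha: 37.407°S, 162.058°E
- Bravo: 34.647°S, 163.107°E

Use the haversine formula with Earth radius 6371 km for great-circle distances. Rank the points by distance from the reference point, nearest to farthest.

Distances from the reference point:
Bravo 34.647°S, 163.107°E: 125.4 km
Delta 34.391°S, 160.747°E: 184.6 km
Charlie 34.087°S, 160.976°E: 196.3 km
Alpha 37.407°S, 162.058°E: 210.5 km

Bravo, Delta, Charlie, Alpha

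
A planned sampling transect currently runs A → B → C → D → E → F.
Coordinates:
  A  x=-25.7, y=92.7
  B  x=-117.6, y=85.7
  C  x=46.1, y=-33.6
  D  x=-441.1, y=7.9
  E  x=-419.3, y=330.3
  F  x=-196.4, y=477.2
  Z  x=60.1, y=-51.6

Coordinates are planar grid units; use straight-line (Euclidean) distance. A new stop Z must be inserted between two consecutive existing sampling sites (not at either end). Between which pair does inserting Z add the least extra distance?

Added distance for inserting Z between each consecutive pair:
A–B: 300.3
B–C: 44.8
C–D: 38.6
D–E: 794.5
E–F: 933.7
Smallest added distance is 38.6, inserting between C and D.

between C and D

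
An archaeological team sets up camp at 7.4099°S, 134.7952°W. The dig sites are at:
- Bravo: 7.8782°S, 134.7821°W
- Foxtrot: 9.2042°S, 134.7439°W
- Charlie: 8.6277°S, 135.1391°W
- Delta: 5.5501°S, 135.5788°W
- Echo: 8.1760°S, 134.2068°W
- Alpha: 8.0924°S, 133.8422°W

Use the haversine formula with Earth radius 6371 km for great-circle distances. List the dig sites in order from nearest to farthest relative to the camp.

Bravo, Echo, Alpha, Charlie, Foxtrot, Delta

Computing each great-circle distance from 7.4099°S, 134.7952°W:
Bravo 7.8782°S, 134.7821°W: 52.1 km
Echo 8.1760°S, 134.2068°W: 107.0 km
Alpha 8.0924°S, 133.8422°W: 129.6 km
Charlie 8.6277°S, 135.1391°W: 140.6 km
Foxtrot 9.2042°S, 134.7439°W: 199.6 km
Delta 5.5501°S, 135.5788°W: 224.2 km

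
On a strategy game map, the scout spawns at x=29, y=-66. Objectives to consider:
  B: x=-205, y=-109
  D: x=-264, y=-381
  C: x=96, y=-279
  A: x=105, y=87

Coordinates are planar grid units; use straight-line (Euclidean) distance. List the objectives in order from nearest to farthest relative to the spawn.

Distance from the spawn at x=29, y=-66 to each:
A x=105, y=87: 170.8
C x=96, y=-279: 223.3
B x=-205, y=-109: 237.9
D x=-264, y=-381: 430.2

A, C, B, D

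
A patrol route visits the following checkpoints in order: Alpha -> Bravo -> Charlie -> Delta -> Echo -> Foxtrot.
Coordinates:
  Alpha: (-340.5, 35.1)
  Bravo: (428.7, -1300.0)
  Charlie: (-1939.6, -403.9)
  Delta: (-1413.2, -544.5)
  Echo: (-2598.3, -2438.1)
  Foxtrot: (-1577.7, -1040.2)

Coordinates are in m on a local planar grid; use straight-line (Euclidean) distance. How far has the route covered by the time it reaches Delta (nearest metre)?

4618 m

Leg distances:
Alpha→Bravo: 1540.8 m  (cumulative 1540.8 m)
Bravo→Charlie: 2532.2 m  (cumulative 4073.0 m)
Charlie→Delta: 544.9 m  (cumulative 4617.8 m)
Cumulative distance at Delta ≈ 4618 m.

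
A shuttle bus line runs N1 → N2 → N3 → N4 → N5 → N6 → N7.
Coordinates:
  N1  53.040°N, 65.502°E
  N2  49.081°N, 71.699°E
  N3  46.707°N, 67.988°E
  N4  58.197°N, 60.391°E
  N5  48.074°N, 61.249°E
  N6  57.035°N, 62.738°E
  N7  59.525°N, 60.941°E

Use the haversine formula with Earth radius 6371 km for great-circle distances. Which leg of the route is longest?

N3–N4

Leg distances:
N1→N2: 617.1 km
N2→N3: 382.3 km
N3→N4: 1375.4 km
N4→N5: 1127.1 km
N5→N6: 1001.4 km
N6→N7: 296.1 km
The longest leg is N3–N4 at 1375.4 km.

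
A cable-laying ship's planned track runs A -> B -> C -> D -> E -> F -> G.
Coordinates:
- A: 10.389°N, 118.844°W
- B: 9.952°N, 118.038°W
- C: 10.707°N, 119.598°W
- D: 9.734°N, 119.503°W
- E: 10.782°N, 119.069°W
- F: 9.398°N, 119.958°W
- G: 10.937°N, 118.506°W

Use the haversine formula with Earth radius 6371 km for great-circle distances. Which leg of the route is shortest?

Leg distances:
A→B: 100.7 km
B→C: 190.2 km
C→D: 108.7 km
D→E: 125.8 km
E→F: 182.1 km
F→G: 233.5 km
The shortest leg is A–B at 100.7 km.

A–B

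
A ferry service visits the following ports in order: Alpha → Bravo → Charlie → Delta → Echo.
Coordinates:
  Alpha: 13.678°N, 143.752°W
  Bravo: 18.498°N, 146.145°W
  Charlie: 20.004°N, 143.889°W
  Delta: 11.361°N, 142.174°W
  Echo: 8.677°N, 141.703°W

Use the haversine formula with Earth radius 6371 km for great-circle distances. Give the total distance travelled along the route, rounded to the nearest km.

Leg distances:
Alpha→Bravo: 593.8 km  (cumulative 593.8 km)
Bravo→Charlie: 290.0 km  (cumulative 883.8 km)
Charlie→Delta: 978.4 km  (cumulative 1862.2 km)
Delta→Echo: 302.9 km  (cumulative 2165.1 km)
Total route length ≈ 2165 km.

2165 km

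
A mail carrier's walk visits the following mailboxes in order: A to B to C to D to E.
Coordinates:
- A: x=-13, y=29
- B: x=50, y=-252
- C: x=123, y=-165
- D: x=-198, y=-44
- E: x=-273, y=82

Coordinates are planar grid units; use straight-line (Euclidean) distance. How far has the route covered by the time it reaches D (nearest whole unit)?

745

Leg distances:
A→B: 288.0  (cumulative 288.0)
B→C: 113.6  (cumulative 401.5)
C→D: 343.0  (cumulative 744.6)
Cumulative distance at D ≈ 745.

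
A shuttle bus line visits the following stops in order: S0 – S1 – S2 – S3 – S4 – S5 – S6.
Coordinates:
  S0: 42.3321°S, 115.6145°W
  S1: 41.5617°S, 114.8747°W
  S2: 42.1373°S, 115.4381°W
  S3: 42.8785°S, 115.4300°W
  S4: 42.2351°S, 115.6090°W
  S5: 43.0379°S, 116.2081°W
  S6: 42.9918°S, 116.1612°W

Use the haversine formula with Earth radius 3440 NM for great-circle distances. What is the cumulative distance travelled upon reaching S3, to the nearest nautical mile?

Leg distances:
S0→S1: 56.8 NM  (cumulative 56.8 NM)
S1→S2: 42.8 NM  (cumulative 99.6 NM)
S2→S3: 44.5 NM  (cumulative 144.1 NM)
Cumulative distance at S3 ≈ 144 NM.

144 NM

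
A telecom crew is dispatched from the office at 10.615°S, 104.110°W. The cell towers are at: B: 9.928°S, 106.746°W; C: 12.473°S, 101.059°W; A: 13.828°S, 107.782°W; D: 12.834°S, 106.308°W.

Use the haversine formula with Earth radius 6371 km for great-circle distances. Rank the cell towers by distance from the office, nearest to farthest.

B, D, C, A

Distance from the office at 10.615°S, 104.110°W to each:
B 9.928°S, 106.746°W: 298.4 km
D 12.834°S, 106.308°W: 343.7 km
C 12.473°S, 101.059°W: 391.4 km
A 13.828°S, 107.782°W: 535.6 km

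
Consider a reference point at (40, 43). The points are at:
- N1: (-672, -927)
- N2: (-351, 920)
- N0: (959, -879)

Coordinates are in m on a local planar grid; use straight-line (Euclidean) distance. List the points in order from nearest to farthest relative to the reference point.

Distances from the reference point:
N2 (-351, 920): 960.2 m
N1 (-672, -927): 1203.3 m
N0 (959, -879): 1301.8 m

N2, N1, N0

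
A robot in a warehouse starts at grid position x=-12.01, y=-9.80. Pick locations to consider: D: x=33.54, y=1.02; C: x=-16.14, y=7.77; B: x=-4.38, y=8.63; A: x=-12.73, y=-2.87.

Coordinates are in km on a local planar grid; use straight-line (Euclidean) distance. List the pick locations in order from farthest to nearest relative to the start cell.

D, B, C, A

Computing each straight-line distance from x=-12.01, y=-9.80:
D x=33.54, y=1.02: 46.8 km
B x=-4.38, y=8.63: 19.9 km
C x=-16.14, y=7.77: 18.0 km
A x=-12.73, y=-2.87: 7.0 km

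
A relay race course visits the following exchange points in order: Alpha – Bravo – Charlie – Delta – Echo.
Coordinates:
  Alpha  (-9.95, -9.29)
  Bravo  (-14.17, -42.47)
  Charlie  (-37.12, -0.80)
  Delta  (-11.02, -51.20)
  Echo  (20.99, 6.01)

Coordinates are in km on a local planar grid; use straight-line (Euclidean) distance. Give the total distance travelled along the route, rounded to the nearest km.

Leg distances:
Alpha→Bravo: 33.4 km  (cumulative 33.4 km)
Bravo→Charlie: 47.6 km  (cumulative 81.0 km)
Charlie→Delta: 56.8 km  (cumulative 137.8 km)
Delta→Echo: 65.6 km  (cumulative 203.3 km)
Total route length ≈ 203 km.

203 km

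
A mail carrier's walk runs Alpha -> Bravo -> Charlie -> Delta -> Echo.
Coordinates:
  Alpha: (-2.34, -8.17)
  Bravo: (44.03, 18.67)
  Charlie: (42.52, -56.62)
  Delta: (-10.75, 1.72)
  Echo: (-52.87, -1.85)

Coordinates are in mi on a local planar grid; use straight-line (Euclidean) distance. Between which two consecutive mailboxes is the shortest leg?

Leg distances:
Alpha→Bravo: 53.6 mi
Bravo→Charlie: 75.3 mi
Charlie→Delta: 79.0 mi
Delta→Echo: 42.3 mi
The shortest leg is Delta–Echo at 42.3 mi.

Delta–Echo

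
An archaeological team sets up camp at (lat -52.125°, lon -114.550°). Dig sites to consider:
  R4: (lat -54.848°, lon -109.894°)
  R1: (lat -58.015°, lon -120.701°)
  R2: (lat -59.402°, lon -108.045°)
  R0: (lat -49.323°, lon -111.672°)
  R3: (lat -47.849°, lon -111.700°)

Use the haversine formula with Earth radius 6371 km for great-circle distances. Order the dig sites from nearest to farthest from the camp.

R0, R4, R3, R1, R2

Distance from the camp at (lat -52.125°, lon -114.550°) to each:
R0 (lat -49.323°, lon -111.672°): 371.6 km
R4 (lat -54.848°, lon -109.894°): 431.8 km
R3 (lat -47.849°, lon -111.700°): 517.2 km
R1 (lat -58.015°, lon -120.701°): 762.4 km
R2 (lat -59.402°, lon -108.045°): 904.7 km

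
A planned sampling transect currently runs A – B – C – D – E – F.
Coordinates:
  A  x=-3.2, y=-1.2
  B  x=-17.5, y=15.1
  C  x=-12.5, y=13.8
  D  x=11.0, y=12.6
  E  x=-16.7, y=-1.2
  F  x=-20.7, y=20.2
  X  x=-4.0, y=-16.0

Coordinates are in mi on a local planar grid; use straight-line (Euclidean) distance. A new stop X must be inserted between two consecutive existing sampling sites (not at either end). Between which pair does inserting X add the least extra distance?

between D and E

Added distance for inserting X between each consecutive pair:
A–B: 27.0 mi
B–C: 59.7 mi
C–D: 39.8 mi
D–E: 20.8 mi
E–F: 37.6 mi
Smallest added distance is 20.8 mi, inserting between D and E.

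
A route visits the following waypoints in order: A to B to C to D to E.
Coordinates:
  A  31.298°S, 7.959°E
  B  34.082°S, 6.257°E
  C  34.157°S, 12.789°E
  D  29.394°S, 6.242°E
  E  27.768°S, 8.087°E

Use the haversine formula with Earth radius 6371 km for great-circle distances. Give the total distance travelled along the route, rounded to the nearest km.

2019 km

Leg distances:
A→B: 348.1 km  (cumulative 348.1 km)
B→C: 601.3 km  (cumulative 949.4 km)
C→D: 814.2 km  (cumulative 1763.6 km)
D→E: 255.2 km  (cumulative 2018.8 km)
Total route length ≈ 2019 km.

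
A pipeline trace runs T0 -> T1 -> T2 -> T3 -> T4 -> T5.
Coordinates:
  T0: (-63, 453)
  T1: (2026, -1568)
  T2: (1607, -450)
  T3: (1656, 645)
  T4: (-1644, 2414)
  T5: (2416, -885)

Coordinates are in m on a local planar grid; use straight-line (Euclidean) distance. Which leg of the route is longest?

Leg distances:
T0→T1: 2906.6 m
T1→T2: 1193.9 m
T2→T3: 1096.1 m
T3→T4: 3744.2 m
T4→T5: 5231.3 m
The longest leg is T4–T5 at 5231.3 m.

T4–T5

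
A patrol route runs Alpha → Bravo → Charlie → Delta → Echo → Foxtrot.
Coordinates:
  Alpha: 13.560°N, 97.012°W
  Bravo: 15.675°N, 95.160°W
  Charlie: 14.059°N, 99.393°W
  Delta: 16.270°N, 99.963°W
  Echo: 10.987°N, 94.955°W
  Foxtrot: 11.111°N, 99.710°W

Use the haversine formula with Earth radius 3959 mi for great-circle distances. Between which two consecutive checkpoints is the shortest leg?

Leg distances:
Alpha→Bravo: 191.5 mi
Bravo→Charlie: 303.9 mi
Charlie→Delta: 157.4 mi
Delta→Echo: 496.2 mi
Echo→Foxtrot: 322.6 mi
The shortest leg is Charlie–Delta at 157.4 mi.

Charlie–Delta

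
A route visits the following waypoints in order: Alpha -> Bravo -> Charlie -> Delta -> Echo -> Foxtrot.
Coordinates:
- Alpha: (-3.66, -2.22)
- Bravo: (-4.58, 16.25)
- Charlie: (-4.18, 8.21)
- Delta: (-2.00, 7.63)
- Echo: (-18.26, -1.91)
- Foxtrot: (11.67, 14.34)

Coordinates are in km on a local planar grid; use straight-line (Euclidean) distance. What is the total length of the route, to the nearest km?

Leg distances:
Alpha→Bravo: 18.5 km  (cumulative 18.5 km)
Bravo→Charlie: 8.0 km  (cumulative 26.5 km)
Charlie→Delta: 2.3 km  (cumulative 28.8 km)
Delta→Echo: 18.9 km  (cumulative 47.7 km)
Echo→Foxtrot: 34.1 km  (cumulative 81.7 km)
Total route length ≈ 82 km.

82 km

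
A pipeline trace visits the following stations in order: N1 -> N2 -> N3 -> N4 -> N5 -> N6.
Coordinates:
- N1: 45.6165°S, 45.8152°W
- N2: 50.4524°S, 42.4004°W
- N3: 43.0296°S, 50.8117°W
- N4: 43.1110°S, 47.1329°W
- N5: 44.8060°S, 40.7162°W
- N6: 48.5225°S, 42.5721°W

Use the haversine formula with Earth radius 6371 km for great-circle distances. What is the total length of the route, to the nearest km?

2921 km

Leg distances:
N1→N2: 594.5 km  (cumulative 594.5 km)
N2→N3: 1043.6 km  (cumulative 1638.1 km)
N3→N4: 298.9 km  (cumulative 1937.1 km)
N4→N5: 546.9 km  (cumulative 2484.0 km)
N5→N6: 436.8 km  (cumulative 2920.8 km)
Total route length ≈ 2921 km.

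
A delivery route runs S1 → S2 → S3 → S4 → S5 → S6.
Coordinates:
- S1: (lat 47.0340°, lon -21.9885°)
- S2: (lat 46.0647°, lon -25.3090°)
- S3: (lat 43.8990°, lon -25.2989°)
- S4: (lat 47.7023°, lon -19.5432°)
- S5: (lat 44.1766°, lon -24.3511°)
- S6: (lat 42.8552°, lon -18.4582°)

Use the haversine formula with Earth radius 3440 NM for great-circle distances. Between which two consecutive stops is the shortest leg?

Leg distances:
S1→S2: 148.9 NM
S2→S3: 130.0 NM
S3→S4: 331.8 NM
S4→S5: 291.6 NM
S5→S6: 268.5 NM
The shortest leg is S2–S3 at 130.0 NM.

S2–S3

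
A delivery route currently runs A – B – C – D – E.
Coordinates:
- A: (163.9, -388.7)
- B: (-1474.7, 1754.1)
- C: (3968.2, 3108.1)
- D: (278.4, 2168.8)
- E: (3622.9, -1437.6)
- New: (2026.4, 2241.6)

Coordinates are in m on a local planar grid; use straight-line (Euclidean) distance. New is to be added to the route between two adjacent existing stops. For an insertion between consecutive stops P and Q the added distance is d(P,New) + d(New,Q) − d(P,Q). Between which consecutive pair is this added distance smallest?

between B and C

Added distance for inserting New between each consecutive pair:
A–B: 4060.3 m
B–C: 52.5 m
C–D: 68.4 m
D–E: 841.7 m
Smallest added distance is 52.5 m, inserting between B and C.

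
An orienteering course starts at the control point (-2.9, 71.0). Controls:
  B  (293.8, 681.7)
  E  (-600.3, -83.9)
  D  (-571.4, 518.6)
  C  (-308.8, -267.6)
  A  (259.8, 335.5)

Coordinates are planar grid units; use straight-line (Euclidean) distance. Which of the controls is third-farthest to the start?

E

Distances from the start ((-2.9, 71.0)):
D: 723.6
B: 679.0
E: 617.2
C: 456.3
A: 372.8
The third-farthest is E at 617.2.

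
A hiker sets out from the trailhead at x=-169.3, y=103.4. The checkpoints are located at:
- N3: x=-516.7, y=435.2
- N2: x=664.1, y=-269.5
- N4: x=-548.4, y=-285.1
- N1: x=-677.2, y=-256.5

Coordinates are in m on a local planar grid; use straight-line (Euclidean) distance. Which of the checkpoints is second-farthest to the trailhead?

Distances from the trailhead (x=-169.3, y=103.4):
N2: 913.0 m
N1: 622.5 m
N4: 542.8 m
N3: 480.4 m
The second-farthest is N1 at 622.5 m.

N1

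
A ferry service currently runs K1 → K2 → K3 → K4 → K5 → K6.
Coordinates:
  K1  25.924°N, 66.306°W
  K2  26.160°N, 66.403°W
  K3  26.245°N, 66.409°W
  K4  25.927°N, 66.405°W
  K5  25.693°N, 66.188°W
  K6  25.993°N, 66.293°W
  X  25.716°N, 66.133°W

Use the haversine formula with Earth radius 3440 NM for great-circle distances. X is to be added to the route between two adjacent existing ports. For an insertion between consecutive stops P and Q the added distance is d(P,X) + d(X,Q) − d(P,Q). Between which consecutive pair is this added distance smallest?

Added distance for inserting X between each consecutive pair:
K1–K2: 30.9 NM
K2–K3: 60.3 NM
K3–K4: 35.4 NM
K4–K5: 4.4 NM
K5–K6: 3.1 NM
Smallest added distance is 3.1 NM, inserting between K5 and K6.

between K5 and K6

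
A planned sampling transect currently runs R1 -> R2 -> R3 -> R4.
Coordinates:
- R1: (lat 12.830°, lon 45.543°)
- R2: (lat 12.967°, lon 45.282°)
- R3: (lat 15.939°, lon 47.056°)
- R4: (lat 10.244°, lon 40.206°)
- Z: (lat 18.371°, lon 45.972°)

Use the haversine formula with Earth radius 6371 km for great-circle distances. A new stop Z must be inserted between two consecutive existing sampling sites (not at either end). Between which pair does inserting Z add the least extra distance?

between R3 and R4

Added distance for inserting Z between each consecutive pair:
R1–R2: 1191.1 km
R2–R3: 517.7 km
R3–R4: 415.1 km
Smallest added distance is 415.1 km, inserting between R3 and R4.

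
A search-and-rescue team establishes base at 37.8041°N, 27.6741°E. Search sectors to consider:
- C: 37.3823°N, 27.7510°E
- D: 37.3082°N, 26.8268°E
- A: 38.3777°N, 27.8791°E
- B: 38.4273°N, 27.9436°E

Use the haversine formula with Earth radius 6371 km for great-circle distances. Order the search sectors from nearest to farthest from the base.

Distance from the base at 37.8041°N, 27.6741°E to each:
C 37.3823°N, 27.7510°E: 47.4 km
A 38.3777°N, 27.8791°E: 66.3 km
B 38.4273°N, 27.9436°E: 73.2 km
D 37.3082°N, 26.8268°E: 92.8 km

C, A, B, D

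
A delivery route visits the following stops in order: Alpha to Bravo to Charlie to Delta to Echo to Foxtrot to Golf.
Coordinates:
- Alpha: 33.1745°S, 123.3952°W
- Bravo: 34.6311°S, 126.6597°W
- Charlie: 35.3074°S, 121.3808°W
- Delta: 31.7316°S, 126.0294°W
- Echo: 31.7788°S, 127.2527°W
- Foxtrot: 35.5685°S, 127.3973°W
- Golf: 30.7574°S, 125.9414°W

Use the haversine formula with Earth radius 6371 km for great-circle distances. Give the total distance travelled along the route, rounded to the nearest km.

2504 km

Leg distances:
Alpha→Bravo: 342.0 km  (cumulative 342.0 km)
Bravo→Charlie: 486.8 km  (cumulative 828.8 km)
Charlie→Delta: 586.2 km  (cumulative 1415.0 km)
Delta→Echo: 115.8 km  (cumulative 1530.8 km)
Echo→Foxtrot: 421.6 km  (cumulative 1952.4 km)
Foxtrot→Golf: 551.8 km  (cumulative 2504.3 km)
Total route length ≈ 2504 km.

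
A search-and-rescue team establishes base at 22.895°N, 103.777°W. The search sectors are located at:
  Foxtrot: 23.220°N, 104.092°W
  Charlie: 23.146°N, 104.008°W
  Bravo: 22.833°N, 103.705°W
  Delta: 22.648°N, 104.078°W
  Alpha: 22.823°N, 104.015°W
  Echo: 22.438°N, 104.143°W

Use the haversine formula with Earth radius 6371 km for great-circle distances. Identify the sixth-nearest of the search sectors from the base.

Distances from the base (22.895°N, 103.777°W):
Bravo: 10.1 km
Alpha: 25.7 km
Charlie: 36.6 km
Delta: 41.3 km
Foxtrot: 48.4 km
Echo: 63.2 km
The sixth-nearest is Echo at 63.2 km.

Echo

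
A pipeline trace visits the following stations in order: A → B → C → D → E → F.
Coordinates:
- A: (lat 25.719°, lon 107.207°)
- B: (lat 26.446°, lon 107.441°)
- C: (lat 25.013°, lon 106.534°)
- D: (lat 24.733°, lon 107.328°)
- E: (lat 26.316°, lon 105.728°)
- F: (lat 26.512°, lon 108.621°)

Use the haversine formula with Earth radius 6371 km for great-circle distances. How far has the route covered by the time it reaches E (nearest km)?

Leg distances:
A→B: 84.1 km  (cumulative 84.1 km)
B→C: 183.4 km  (cumulative 267.6 km)
C→D: 85.9 km  (cumulative 353.5 km)
D→E: 238.2 km  (cumulative 591.7 km)
Cumulative distance at E ≈ 592 km.

592 km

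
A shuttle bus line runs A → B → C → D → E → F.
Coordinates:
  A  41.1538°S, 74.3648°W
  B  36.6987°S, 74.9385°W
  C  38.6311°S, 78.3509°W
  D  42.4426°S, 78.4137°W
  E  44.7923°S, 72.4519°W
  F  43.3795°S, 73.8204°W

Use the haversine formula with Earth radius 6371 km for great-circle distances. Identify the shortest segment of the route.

E–F

Leg distances:
A→B: 497.9 km
B→C: 369.3 km
C→D: 423.9 km
D→E: 546.2 km
E→F: 191.4 km
The shortest leg is E–F at 191.4 km.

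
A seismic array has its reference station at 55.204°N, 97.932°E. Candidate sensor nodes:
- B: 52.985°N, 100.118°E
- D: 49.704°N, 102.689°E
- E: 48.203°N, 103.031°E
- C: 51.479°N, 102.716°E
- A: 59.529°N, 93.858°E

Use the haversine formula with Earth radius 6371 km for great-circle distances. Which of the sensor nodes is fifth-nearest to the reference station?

E

Distance to each, sorted:
B: 284.9 km
C: 521.7 km
A: 539.2 km
D: 690.9 km
E: 853.5 km
The fifth-nearest is E at 853.5 km.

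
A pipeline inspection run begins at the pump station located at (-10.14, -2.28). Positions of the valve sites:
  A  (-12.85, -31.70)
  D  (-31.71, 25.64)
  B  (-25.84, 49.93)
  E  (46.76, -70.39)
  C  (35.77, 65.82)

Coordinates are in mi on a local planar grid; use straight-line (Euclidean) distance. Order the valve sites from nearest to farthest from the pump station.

Computing each straight-line distance from (-10.14, -2.28):
A (-12.85, -31.70): 29.5 mi
D (-31.71, 25.64): 35.3 mi
B (-25.84, 49.93): 54.5 mi
C (35.77, 65.82): 82.1 mi
E (46.76, -70.39): 88.8 mi

A, D, B, C, E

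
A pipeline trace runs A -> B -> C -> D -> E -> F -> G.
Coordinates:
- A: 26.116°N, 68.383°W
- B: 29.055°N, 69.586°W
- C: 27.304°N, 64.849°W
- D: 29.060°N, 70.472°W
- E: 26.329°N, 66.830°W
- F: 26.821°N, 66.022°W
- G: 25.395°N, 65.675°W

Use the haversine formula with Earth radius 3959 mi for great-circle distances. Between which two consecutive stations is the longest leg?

Leg distances:
A→B: 216.0 mi
B→C: 312.8 mi
C→D: 363.3 mi
D→E: 292.0 mi
E→F: 60.4 mi
F→G: 100.9 mi
The longest leg is C–D at 363.3 mi.

C–D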